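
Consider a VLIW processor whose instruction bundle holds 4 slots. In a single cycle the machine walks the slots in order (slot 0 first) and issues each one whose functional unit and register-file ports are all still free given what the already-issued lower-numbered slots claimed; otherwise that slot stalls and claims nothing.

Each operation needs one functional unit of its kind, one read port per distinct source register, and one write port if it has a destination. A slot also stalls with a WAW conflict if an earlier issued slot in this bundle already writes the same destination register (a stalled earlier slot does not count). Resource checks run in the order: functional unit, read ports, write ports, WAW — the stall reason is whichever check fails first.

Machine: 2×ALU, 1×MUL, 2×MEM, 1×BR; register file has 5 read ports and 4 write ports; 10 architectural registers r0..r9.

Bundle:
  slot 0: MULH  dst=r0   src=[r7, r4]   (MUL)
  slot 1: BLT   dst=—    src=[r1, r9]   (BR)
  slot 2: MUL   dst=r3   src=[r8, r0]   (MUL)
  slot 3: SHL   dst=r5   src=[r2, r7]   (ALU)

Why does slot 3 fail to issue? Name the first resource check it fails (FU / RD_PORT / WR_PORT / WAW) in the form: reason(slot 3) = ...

slot 0 (MUL): ISSUE — free A2,Mu0,Ld2,B1 rp3 wp3
slot 1 (BR): ISSUE — free A2,Mu0,Ld2,B0 rp1 wp3
slot 2 (MUL): stall FU — free A2,Mu0,Ld2,B0 rp1 wp3
slot 3 (ALU): stall RD_PORT — free A2,Mu0,Ld2,B0 rp1 wp3

reason(slot 3) = RD_PORT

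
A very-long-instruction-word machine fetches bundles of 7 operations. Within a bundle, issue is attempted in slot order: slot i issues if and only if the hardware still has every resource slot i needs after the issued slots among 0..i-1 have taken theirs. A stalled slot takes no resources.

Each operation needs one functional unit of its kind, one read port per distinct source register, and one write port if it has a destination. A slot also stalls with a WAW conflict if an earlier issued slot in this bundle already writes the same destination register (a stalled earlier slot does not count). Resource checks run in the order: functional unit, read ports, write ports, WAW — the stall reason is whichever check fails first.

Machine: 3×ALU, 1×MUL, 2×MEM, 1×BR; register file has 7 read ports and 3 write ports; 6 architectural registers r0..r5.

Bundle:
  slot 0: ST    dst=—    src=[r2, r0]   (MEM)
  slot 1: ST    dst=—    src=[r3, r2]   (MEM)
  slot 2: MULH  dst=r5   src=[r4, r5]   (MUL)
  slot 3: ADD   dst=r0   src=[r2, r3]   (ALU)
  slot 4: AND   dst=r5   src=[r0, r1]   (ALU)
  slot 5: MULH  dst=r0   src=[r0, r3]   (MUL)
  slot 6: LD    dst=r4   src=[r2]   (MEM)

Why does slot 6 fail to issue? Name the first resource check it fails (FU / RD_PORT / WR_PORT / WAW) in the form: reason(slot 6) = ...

reason(slot 6) = FU

  0. MEM ⇒ go  {3A/1Mu/1Ld/1B | 5r 3w}
  1. MEM ⇒ go  {3A/1Mu/0Ld/1B | 3r 3w}
  2. MUL→r5 ⇒ go  {3A/0Mu/0Ld/1B | 1r 2w}
  3. ALU→r0 ⇒ no(RD_PORT)  {3A/0Mu/0Ld/1B | 1r 2w}
  4. ALU→r5 ⇒ no(RD_PORT)  {3A/0Mu/0Ld/1B | 1r 2w}
  5. MUL→r0 ⇒ no(FU)  {3A/0Mu/0Ld/1B | 1r 2w}
  6. MEM→r4 ⇒ no(FU)  {3A/0Mu/0Ld/1B | 1r 2w}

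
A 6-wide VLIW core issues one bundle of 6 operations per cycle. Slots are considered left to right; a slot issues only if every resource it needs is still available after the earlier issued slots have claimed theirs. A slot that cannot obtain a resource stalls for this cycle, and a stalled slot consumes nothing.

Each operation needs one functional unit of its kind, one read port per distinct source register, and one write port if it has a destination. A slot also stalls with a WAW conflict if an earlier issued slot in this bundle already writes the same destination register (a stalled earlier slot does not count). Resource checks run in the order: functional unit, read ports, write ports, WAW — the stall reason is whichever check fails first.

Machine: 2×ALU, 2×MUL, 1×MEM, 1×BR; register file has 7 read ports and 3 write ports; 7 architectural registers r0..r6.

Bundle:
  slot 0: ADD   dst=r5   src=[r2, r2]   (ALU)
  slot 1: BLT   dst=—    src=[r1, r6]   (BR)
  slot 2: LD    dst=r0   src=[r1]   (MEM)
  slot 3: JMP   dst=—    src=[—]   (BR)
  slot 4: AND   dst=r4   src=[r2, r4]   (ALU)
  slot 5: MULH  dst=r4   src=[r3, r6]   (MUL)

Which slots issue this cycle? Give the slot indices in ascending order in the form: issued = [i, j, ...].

issued = [0, 1, 2, 4]

  0. ALU→r5 ⇒ go  {1A/2Mu/1Ld/1B | 6r 2w}
  1. BR ⇒ go  {1A/2Mu/1Ld/0B | 4r 2w}
  2. MEM→r0 ⇒ go  {1A/2Mu/0Ld/0B | 3r 1w}
  3. BR ⇒ no(FU)  {1A/2Mu/0Ld/0B | 3r 1w}
  4. ALU→r4 ⇒ go  {0A/2Mu/0Ld/0B | 1r 0w}
  5. MUL→r4 ⇒ no(RD_PORT)  {0A/2Mu/0Ld/0B | 1r 0w}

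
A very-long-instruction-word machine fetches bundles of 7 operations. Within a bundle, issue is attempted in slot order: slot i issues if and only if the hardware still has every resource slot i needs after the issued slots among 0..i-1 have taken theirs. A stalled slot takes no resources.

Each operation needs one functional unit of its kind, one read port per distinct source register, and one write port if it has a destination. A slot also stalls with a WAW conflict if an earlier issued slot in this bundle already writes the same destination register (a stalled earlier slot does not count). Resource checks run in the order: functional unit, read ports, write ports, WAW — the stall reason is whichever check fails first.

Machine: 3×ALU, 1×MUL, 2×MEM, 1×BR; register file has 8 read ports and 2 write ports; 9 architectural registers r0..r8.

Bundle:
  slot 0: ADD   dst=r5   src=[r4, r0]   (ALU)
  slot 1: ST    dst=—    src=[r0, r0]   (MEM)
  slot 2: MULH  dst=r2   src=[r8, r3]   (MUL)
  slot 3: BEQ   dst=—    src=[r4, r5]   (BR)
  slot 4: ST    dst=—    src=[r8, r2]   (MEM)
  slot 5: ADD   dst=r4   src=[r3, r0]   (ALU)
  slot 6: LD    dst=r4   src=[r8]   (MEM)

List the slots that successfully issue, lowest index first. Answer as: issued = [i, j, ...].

issued = [0, 1, 2, 3]

slot 0 (ALU): ISSUE — free A2,Mu1,Ld2,B1 rp6 wp1
slot 1 (MEM): ISSUE — free A2,Mu1,Ld1,B1 rp5 wp1
slot 2 (MUL): ISSUE — free A2,Mu0,Ld1,B1 rp3 wp0
slot 3 (BR): ISSUE — free A2,Mu0,Ld1,B0 rp1 wp0
slot 4 (MEM): stall RD_PORT — free A2,Mu0,Ld1,B0 rp1 wp0
slot 5 (ALU): stall RD_PORT — free A2,Mu0,Ld1,B0 rp1 wp0
slot 6 (MEM): stall WR_PORT — free A2,Mu0,Ld1,B0 rp1 wp0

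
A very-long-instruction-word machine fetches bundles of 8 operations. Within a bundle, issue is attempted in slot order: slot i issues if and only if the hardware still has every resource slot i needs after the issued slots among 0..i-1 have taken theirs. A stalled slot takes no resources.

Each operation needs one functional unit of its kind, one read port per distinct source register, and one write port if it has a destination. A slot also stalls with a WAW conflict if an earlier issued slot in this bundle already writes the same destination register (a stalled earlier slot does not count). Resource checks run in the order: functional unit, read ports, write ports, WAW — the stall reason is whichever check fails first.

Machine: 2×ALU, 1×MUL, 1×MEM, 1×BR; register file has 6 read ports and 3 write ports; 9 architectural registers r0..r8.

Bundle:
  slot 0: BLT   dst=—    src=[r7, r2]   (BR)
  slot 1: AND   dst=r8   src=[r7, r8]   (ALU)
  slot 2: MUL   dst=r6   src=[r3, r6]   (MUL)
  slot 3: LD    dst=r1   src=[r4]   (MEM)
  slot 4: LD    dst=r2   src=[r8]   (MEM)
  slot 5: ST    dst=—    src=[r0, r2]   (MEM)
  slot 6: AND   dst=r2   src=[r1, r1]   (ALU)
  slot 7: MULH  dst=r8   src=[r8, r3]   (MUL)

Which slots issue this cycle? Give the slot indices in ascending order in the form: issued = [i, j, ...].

(0) want 1×BR +2rd +0wr — yes → AL2|MU1|ME1|BR0|rd4|wr3
(1) want 1×ALU +2rd +1wr — yes → AL1|MU1|ME1|BR0|rd2|wr2
(2) want 1×MUL +2rd +1wr — yes → AL1|MU0|ME1|BR0|rd0|wr1
(3) want 1×MEM +1rd +1wr — RD_PORT → AL1|MU0|ME1|BR0|rd0|wr1
(4) want 1×MEM +1rd +1wr — RD_PORT → AL1|MU0|ME1|BR0|rd0|wr1
(5) want 1×MEM +2rd +0wr — RD_PORT → AL1|MU0|ME1|BR0|rd0|wr1
(6) want 1×ALU +1rd +1wr — RD_PORT → AL1|MU0|ME1|BR0|rd0|wr1
(7) want 1×MUL +2rd +1wr — FU → AL1|MU0|ME1|BR0|rd0|wr1

issued = [0, 1, 2]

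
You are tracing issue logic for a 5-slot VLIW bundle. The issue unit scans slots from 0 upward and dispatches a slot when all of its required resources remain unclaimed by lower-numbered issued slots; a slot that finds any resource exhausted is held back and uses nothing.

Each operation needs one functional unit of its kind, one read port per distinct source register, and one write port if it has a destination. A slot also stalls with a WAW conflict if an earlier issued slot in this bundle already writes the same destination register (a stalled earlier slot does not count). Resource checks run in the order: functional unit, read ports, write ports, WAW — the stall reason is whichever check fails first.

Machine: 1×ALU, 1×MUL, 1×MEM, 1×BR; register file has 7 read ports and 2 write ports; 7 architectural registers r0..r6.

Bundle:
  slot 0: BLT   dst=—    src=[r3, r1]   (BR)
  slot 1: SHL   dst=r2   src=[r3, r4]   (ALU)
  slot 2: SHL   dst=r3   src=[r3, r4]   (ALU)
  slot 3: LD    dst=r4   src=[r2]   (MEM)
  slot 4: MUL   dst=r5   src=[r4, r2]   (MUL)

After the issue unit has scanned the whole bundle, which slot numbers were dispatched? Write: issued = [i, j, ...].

issued = [0, 1, 3]

slot 0 (BR): ISSUE — free A1,Mu1,Ld1,B0 rp5 wp2
slot 1 (ALU): ISSUE — free A0,Mu1,Ld1,B0 rp3 wp1
slot 2 (ALU): stall FU — free A0,Mu1,Ld1,B0 rp3 wp1
slot 3 (MEM): ISSUE — free A0,Mu1,Ld0,B0 rp2 wp0
slot 4 (MUL): stall WR_PORT — free A0,Mu1,Ld0,B0 rp2 wp0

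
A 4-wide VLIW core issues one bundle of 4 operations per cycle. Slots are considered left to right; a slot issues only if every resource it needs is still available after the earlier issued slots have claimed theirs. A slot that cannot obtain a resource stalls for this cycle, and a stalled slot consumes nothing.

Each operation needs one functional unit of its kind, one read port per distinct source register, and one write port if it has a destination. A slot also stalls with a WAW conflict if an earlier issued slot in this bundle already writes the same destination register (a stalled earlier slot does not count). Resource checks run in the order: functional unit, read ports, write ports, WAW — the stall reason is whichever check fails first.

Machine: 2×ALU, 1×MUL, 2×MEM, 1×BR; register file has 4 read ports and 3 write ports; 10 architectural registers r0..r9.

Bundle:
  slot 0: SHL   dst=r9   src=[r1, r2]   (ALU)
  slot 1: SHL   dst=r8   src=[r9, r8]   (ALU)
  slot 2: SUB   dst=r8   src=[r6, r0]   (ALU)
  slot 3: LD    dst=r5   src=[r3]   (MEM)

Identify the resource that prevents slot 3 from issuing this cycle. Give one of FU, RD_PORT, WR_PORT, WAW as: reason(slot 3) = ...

(0) want 1×ALU +2rd +1wr — yes → AL1|MU1|ME2|BR1|rd2|wr2
(1) want 1×ALU +2rd +1wr — yes → AL0|MU1|ME2|BR1|rd0|wr1
(2) want 1×ALU +2rd +1wr — FU → AL0|MU1|ME2|BR1|rd0|wr1
(3) want 1×MEM +1rd +1wr — RD_PORT → AL0|MU1|ME2|BR1|rd0|wr1

reason(slot 3) = RD_PORT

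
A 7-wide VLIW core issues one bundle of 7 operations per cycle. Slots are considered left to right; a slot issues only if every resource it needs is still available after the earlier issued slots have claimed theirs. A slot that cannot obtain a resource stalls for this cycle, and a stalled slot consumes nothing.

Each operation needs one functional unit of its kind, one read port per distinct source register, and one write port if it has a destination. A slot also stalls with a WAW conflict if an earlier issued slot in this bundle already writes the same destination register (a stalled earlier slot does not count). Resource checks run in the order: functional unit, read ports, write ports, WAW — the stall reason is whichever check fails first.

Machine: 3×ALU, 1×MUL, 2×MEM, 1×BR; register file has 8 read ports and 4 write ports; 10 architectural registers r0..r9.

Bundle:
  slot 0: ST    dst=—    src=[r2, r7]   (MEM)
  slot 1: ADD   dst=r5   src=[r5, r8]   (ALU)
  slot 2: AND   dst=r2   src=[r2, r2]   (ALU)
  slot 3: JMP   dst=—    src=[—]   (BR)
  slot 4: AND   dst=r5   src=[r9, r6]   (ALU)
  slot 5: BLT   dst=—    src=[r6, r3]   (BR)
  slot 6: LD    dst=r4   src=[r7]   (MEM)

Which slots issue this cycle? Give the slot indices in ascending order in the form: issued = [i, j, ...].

[0] MEM needs rd=2 wr=0: ok; after: ALU=3 MUL=1 MEM=1 BR=1, R=6, W=4
[1] ALU needs rd=2 wr=1: ok; after: ALU=2 MUL=1 MEM=1 BR=1, R=4, W=3
[2] ALU needs rd=1 wr=1: ok; after: ALU=1 MUL=1 MEM=1 BR=1, R=3, W=2
[3] BR needs rd=0 wr=0: ok; after: ALU=1 MUL=1 MEM=1 BR=0, R=3, W=2
[4] ALU needs rd=2 wr=1: WAW; after: ALU=1 MUL=1 MEM=1 BR=0, R=3, W=2
[5] BR needs rd=2 wr=0: FU; after: ALU=1 MUL=1 MEM=1 BR=0, R=3, W=2
[6] MEM needs rd=1 wr=1: ok; after: ALU=1 MUL=1 MEM=0 BR=0, R=2, W=1

issued = [0, 1, 2, 3, 6]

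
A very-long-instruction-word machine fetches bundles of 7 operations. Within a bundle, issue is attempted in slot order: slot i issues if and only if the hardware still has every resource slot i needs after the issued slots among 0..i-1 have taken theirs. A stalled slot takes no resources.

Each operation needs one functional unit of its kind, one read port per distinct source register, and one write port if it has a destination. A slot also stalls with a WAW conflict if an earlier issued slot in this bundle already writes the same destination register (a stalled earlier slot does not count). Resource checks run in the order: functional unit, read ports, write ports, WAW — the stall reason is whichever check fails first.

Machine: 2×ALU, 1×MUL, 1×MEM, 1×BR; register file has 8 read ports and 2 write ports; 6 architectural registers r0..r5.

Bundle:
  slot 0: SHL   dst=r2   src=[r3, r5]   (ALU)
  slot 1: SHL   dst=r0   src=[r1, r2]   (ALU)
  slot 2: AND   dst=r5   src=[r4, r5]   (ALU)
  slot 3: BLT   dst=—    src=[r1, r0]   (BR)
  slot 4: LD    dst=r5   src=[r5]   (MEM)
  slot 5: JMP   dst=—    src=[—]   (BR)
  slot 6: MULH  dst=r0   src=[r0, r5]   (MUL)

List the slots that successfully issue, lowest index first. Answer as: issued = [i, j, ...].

issued = [0, 1, 3]

[0] ALU needs rd=2 wr=1: ok; after: ALU=1 MUL=1 MEM=1 BR=1, R=6, W=1
[1] ALU needs rd=2 wr=1: ok; after: ALU=0 MUL=1 MEM=1 BR=1, R=4, W=0
[2] ALU needs rd=2 wr=1: FU; after: ALU=0 MUL=1 MEM=1 BR=1, R=4, W=0
[3] BR needs rd=2 wr=0: ok; after: ALU=0 MUL=1 MEM=1 BR=0, R=2, W=0
[4] MEM needs rd=1 wr=1: WR_PORT; after: ALU=0 MUL=1 MEM=1 BR=0, R=2, W=0
[5] BR needs rd=0 wr=0: FU; after: ALU=0 MUL=1 MEM=1 BR=0, R=2, W=0
[6] MUL needs rd=2 wr=1: WR_PORT; after: ALU=0 MUL=1 MEM=1 BR=0, R=2, W=0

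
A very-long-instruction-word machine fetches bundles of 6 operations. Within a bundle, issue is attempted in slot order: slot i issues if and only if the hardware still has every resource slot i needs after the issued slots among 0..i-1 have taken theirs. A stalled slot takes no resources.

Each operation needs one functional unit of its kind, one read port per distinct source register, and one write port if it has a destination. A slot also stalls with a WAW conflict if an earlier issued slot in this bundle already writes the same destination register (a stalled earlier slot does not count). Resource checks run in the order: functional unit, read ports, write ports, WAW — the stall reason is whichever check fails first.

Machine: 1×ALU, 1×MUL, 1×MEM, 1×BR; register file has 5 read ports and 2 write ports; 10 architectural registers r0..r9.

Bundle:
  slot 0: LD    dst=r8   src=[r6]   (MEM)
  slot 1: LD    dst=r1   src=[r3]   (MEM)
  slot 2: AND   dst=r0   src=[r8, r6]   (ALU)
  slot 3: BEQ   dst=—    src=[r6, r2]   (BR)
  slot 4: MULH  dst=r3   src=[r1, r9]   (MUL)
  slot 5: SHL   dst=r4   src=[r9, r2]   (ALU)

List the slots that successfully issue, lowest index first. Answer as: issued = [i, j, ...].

  0. MEM→r8 ⇒ go  {1A/1Mu/0Ld/1B | 4r 1w}
  1. MEM→r1 ⇒ no(FU)  {1A/1Mu/0Ld/1B | 4r 1w}
  2. ALU→r0 ⇒ go  {0A/1Mu/0Ld/1B | 2r 0w}
  3. BR ⇒ go  {0A/1Mu/0Ld/0B | 0r 0w}
  4. MUL→r3 ⇒ no(RD_PORT)  {0A/1Mu/0Ld/0B | 0r 0w}
  5. ALU→r4 ⇒ no(FU)  {0A/1Mu/0Ld/0B | 0r 0w}

issued = [0, 2, 3]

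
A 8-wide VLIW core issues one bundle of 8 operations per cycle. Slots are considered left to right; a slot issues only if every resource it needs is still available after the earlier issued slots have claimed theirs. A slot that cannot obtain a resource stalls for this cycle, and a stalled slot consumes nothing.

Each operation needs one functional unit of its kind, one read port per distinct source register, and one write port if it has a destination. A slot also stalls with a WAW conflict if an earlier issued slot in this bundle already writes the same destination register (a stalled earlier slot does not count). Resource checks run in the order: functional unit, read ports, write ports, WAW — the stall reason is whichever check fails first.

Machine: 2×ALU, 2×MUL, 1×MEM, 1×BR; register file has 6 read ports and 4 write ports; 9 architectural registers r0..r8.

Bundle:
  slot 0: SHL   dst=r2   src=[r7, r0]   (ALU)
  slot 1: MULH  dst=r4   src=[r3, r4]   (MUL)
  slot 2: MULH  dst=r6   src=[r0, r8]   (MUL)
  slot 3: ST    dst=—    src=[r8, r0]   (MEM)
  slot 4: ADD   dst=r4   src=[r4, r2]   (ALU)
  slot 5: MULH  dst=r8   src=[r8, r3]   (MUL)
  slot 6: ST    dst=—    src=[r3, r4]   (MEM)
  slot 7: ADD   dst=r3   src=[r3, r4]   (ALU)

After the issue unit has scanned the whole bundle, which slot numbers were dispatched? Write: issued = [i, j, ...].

issued = [0, 1, 2]

[0] ALU needs rd=2 wr=1: ok; after: ALU=1 MUL=2 MEM=1 BR=1, R=4, W=3
[1] MUL needs rd=2 wr=1: ok; after: ALU=1 MUL=1 MEM=1 BR=1, R=2, W=2
[2] MUL needs rd=2 wr=1: ok; after: ALU=1 MUL=0 MEM=1 BR=1, R=0, W=1
[3] MEM needs rd=2 wr=0: RD_PORT; after: ALU=1 MUL=0 MEM=1 BR=1, R=0, W=1
[4] ALU needs rd=2 wr=1: RD_PORT; after: ALU=1 MUL=0 MEM=1 BR=1, R=0, W=1
[5] MUL needs rd=2 wr=1: FU; after: ALU=1 MUL=0 MEM=1 BR=1, R=0, W=1
[6] MEM needs rd=2 wr=0: RD_PORT; after: ALU=1 MUL=0 MEM=1 BR=1, R=0, W=1
[7] ALU needs rd=2 wr=1: RD_PORT; after: ALU=1 MUL=0 MEM=1 BR=1, R=0, W=1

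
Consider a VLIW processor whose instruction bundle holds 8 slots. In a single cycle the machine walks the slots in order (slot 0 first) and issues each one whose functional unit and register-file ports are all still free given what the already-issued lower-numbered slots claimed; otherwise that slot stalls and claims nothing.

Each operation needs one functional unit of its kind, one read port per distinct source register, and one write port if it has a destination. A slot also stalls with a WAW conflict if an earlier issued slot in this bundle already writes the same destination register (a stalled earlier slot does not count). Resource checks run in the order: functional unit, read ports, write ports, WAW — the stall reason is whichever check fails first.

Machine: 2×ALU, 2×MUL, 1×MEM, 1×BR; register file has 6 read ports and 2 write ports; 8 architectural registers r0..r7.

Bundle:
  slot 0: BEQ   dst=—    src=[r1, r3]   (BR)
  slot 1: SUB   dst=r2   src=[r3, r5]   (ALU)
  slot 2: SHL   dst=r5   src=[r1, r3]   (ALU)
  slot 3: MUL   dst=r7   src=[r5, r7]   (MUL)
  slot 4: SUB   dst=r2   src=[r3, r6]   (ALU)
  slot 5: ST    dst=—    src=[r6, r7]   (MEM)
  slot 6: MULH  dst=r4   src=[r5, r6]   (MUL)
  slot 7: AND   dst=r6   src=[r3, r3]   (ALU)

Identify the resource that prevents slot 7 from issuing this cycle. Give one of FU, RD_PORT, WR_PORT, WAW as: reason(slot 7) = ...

reason(slot 7) = FU

[0] BR needs rd=2 wr=0: ok; after: ALU=2 MUL=2 MEM=1 BR=0, R=4, W=2
[1] ALU needs rd=2 wr=1: ok; after: ALU=1 MUL=2 MEM=1 BR=0, R=2, W=1
[2] ALU needs rd=2 wr=1: ok; after: ALU=0 MUL=2 MEM=1 BR=0, R=0, W=0
[3] MUL needs rd=2 wr=1: RD_PORT; after: ALU=0 MUL=2 MEM=1 BR=0, R=0, W=0
[4] ALU needs rd=2 wr=1: FU; after: ALU=0 MUL=2 MEM=1 BR=0, R=0, W=0
[5] MEM needs rd=2 wr=0: RD_PORT; after: ALU=0 MUL=2 MEM=1 BR=0, R=0, W=0
[6] MUL needs rd=2 wr=1: RD_PORT; after: ALU=0 MUL=2 MEM=1 BR=0, R=0, W=0
[7] ALU needs rd=1 wr=1: FU; after: ALU=0 MUL=2 MEM=1 BR=0, R=0, W=0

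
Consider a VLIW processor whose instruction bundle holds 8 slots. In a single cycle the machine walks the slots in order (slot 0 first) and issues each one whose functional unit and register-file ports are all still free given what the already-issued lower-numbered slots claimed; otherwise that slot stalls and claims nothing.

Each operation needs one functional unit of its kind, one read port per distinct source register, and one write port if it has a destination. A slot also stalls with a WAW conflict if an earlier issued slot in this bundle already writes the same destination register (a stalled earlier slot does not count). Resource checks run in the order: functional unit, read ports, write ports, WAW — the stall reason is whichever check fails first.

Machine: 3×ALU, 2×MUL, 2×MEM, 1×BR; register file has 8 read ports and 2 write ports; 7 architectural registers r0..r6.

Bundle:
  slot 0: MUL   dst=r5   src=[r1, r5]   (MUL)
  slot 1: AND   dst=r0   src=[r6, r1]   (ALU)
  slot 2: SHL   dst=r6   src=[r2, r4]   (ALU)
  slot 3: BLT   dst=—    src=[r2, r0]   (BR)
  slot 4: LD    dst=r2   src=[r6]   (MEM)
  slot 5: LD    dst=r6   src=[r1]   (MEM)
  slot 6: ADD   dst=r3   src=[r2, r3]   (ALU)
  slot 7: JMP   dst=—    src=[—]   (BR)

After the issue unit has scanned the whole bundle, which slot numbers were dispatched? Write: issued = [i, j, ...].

(0) want 1×MUL +2rd +1wr — yes → AL3|MU1|ME2|BR1|rd6|wr1
(1) want 1×ALU +2rd +1wr — yes → AL2|MU1|ME2|BR1|rd4|wr0
(2) want 1×ALU +2rd +1wr — WR_PORT → AL2|MU1|ME2|BR1|rd4|wr0
(3) want 1×BR +2rd +0wr — yes → AL2|MU1|ME2|BR0|rd2|wr0
(4) want 1×MEM +1rd +1wr — WR_PORT → AL2|MU1|ME2|BR0|rd2|wr0
(5) want 1×MEM +1rd +1wr — WR_PORT → AL2|MU1|ME2|BR0|rd2|wr0
(6) want 1×ALU +2rd +1wr — WR_PORT → AL2|MU1|ME2|BR0|rd2|wr0
(7) want 1×BR +0rd +0wr — FU → AL2|MU1|ME2|BR0|rd2|wr0

issued = [0, 1, 3]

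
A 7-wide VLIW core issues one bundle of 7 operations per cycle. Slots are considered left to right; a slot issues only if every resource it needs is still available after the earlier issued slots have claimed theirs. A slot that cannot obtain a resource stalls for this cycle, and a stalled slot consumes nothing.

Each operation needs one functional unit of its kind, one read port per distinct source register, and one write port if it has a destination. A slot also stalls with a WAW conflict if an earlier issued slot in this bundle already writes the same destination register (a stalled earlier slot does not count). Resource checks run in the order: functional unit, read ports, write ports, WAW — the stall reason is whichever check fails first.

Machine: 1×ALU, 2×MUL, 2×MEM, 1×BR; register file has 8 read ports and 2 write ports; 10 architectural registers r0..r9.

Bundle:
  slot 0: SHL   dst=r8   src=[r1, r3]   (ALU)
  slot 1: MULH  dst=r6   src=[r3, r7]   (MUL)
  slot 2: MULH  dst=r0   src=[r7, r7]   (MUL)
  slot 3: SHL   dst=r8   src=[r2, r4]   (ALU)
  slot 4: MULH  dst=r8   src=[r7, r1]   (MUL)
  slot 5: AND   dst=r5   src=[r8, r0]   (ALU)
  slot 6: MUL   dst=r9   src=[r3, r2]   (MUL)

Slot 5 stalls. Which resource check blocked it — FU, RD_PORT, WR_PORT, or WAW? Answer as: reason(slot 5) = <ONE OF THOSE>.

reason(slot 5) = FU

slot 0 (ALU): ISSUE — free A0,Mu2,Ld2,B1 rp6 wp1
slot 1 (MUL): ISSUE — free A0,Mu1,Ld2,B1 rp4 wp0
slot 2 (MUL): stall WR_PORT — free A0,Mu1,Ld2,B1 rp4 wp0
slot 3 (ALU): stall FU — free A0,Mu1,Ld2,B1 rp4 wp0
slot 4 (MUL): stall WR_PORT — free A0,Mu1,Ld2,B1 rp4 wp0
slot 5 (ALU): stall FU — free A0,Mu1,Ld2,B1 rp4 wp0
slot 6 (MUL): stall WR_PORT — free A0,Mu1,Ld2,B1 rp4 wp0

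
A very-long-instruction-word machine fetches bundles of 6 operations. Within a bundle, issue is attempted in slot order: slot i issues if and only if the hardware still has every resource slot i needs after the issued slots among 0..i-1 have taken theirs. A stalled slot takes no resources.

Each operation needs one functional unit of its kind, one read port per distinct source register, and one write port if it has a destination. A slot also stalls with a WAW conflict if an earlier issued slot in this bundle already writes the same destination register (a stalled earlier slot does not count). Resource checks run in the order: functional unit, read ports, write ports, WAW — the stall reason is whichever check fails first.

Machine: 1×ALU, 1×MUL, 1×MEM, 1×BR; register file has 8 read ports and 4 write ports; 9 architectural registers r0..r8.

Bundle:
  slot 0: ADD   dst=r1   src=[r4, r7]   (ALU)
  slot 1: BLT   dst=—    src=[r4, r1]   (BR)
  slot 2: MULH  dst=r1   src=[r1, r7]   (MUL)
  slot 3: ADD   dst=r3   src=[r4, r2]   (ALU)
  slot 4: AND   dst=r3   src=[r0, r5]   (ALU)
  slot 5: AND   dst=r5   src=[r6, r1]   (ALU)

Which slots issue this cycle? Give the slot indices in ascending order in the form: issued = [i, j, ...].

issued = [0, 1]

[0] ALU needs rd=2 wr=1: ok; after: ALU=0 MUL=1 MEM=1 BR=1, R=6, W=3
[1] BR needs rd=2 wr=0: ok; after: ALU=0 MUL=1 MEM=1 BR=0, R=4, W=3
[2] MUL needs rd=2 wr=1: WAW; after: ALU=0 MUL=1 MEM=1 BR=0, R=4, W=3
[3] ALU needs rd=2 wr=1: FU; after: ALU=0 MUL=1 MEM=1 BR=0, R=4, W=3
[4] ALU needs rd=2 wr=1: FU; after: ALU=0 MUL=1 MEM=1 BR=0, R=4, W=3
[5] ALU needs rd=2 wr=1: FU; after: ALU=0 MUL=1 MEM=1 BR=0, R=4, W=3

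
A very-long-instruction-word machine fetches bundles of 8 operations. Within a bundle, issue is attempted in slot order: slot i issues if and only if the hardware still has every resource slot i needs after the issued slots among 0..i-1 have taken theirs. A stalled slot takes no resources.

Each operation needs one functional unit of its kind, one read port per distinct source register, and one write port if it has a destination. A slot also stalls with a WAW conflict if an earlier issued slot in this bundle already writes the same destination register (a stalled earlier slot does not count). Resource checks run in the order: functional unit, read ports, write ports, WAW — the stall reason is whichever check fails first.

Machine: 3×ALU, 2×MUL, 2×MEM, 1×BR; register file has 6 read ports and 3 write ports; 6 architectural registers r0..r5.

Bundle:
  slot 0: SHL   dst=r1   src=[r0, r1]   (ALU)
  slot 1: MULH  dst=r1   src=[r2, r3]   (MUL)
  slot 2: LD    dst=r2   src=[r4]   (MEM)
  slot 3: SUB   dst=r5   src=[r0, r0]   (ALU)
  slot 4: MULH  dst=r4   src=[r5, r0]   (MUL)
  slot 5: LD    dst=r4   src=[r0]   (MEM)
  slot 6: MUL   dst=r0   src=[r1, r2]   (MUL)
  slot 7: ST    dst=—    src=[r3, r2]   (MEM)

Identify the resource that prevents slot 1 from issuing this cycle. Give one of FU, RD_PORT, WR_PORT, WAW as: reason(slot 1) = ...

reason(slot 1) = WAW

#0 ALU src=r0,r1 dispatched  <A:2 Mu:2 Ld:2 B:1 rd:4 wr:2>
#1 MUL src=r2,r3 held:WAW  <A:2 Mu:2 Ld:2 B:1 rd:4 wr:2>
#2 MEM src=r4 dispatched  <A:2 Mu:2 Ld:1 B:1 rd:3 wr:1>
#3 ALU src=r0,r0 dispatched  <A:1 Mu:2 Ld:1 B:1 rd:2 wr:0>
#4 MUL src=r5,r0 held:WR_PORT  <A:1 Mu:2 Ld:1 B:1 rd:2 wr:0>
#5 MEM src=r0 held:WR_PORT  <A:1 Mu:2 Ld:1 B:1 rd:2 wr:0>
#6 MUL src=r1,r2 held:WR_PORT  <A:1 Mu:2 Ld:1 B:1 rd:2 wr:0>
#7 MEM src=r3,r2 dispatched  <A:1 Mu:2 Ld:0 B:1 rd:0 wr:0>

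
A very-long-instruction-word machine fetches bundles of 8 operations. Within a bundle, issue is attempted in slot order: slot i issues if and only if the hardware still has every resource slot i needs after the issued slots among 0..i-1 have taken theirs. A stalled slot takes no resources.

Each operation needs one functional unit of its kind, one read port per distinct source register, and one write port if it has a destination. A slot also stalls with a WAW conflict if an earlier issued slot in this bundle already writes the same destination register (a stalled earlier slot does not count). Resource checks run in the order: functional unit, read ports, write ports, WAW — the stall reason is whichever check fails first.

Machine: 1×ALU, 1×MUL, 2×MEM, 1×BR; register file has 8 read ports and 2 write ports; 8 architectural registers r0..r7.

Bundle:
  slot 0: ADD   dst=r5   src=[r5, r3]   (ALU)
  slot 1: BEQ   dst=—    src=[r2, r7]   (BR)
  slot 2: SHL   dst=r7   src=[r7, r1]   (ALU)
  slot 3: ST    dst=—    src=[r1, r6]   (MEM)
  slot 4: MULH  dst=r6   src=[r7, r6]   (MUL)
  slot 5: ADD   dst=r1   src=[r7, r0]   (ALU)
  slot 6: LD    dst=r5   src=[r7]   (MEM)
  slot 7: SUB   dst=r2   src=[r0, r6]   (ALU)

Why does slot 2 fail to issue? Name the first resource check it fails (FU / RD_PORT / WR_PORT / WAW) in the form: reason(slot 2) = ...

reason(slot 2) = FU

slot 0 (ALU): ISSUE — free A0,Mu1,Ld2,B1 rp6 wp1
slot 1 (BR): ISSUE — free A0,Mu1,Ld2,B0 rp4 wp1
slot 2 (ALU): stall FU — free A0,Mu1,Ld2,B0 rp4 wp1
slot 3 (MEM): ISSUE — free A0,Mu1,Ld1,B0 rp2 wp1
slot 4 (MUL): ISSUE — free A0,Mu0,Ld1,B0 rp0 wp0
slot 5 (ALU): stall FU — free A0,Mu0,Ld1,B0 rp0 wp0
slot 6 (MEM): stall RD_PORT — free A0,Mu0,Ld1,B0 rp0 wp0
slot 7 (ALU): stall FU — free A0,Mu0,Ld1,B0 rp0 wp0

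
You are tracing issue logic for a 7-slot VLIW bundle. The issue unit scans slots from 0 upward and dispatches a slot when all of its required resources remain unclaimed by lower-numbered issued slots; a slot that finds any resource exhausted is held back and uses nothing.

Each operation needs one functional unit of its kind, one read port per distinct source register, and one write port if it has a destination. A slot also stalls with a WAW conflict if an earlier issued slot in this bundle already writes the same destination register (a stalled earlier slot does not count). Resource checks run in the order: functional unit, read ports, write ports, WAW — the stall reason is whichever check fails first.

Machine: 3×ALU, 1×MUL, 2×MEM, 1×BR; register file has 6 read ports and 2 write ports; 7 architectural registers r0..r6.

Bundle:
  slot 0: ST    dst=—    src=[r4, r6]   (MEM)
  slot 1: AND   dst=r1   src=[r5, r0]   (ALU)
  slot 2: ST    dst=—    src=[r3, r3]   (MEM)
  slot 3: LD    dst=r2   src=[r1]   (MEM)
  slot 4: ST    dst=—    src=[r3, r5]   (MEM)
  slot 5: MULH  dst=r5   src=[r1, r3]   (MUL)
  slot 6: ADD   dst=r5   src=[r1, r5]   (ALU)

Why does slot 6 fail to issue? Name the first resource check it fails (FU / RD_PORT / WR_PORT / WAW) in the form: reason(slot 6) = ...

reason(slot 6) = RD_PORT

#0 MEM src=r4,r6 dispatched  <A:3 Mu:1 Ld:1 B:1 rd:4 wr:2>
#1 ALU src=r5,r0 dispatched  <A:2 Mu:1 Ld:1 B:1 rd:2 wr:1>
#2 MEM src=r3,r3 dispatched  <A:2 Mu:1 Ld:0 B:1 rd:1 wr:1>
#3 MEM src=r1 held:FU  <A:2 Mu:1 Ld:0 B:1 rd:1 wr:1>
#4 MEM src=r3,r5 held:FU  <A:2 Mu:1 Ld:0 B:1 rd:1 wr:1>
#5 MUL src=r1,r3 held:RD_PORT  <A:2 Mu:1 Ld:0 B:1 rd:1 wr:1>
#6 ALU src=r1,r5 held:RD_PORT  <A:2 Mu:1 Ld:0 B:1 rd:1 wr:1>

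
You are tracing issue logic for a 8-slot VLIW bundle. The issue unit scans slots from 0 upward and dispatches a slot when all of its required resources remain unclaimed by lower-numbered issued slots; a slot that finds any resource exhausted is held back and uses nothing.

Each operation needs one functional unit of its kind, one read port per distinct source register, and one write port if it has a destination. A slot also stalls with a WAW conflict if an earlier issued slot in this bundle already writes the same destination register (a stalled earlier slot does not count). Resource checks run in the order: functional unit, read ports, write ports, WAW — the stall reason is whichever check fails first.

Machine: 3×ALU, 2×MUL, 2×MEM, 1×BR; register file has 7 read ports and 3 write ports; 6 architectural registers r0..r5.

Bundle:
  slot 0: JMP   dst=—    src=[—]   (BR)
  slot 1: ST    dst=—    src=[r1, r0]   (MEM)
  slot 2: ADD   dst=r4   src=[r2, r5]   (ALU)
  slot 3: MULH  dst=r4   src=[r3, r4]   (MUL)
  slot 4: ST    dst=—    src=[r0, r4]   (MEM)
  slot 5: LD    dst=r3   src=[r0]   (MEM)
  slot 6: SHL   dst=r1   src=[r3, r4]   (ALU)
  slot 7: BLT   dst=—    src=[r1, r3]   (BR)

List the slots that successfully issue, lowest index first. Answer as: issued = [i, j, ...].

(0) want 1×BR +0rd +0wr — yes → AL3|MU2|ME2|BR0|rd7|wr3
(1) want 1×MEM +2rd +0wr — yes → AL3|MU2|ME1|BR0|rd5|wr3
(2) want 1×ALU +2rd +1wr — yes → AL2|MU2|ME1|BR0|rd3|wr2
(3) want 1×MUL +2rd +1wr — WAW → AL2|MU2|ME1|BR0|rd3|wr2
(4) want 1×MEM +2rd +0wr — yes → AL2|MU2|ME0|BR0|rd1|wr2
(5) want 1×MEM +1rd +1wr — FU → AL2|MU2|ME0|BR0|rd1|wr2
(6) want 1×ALU +2rd +1wr — RD_PORT → AL2|MU2|ME0|BR0|rd1|wr2
(7) want 1×BR +2rd +0wr — FU → AL2|MU2|ME0|BR0|rd1|wr2

issued = [0, 1, 2, 4]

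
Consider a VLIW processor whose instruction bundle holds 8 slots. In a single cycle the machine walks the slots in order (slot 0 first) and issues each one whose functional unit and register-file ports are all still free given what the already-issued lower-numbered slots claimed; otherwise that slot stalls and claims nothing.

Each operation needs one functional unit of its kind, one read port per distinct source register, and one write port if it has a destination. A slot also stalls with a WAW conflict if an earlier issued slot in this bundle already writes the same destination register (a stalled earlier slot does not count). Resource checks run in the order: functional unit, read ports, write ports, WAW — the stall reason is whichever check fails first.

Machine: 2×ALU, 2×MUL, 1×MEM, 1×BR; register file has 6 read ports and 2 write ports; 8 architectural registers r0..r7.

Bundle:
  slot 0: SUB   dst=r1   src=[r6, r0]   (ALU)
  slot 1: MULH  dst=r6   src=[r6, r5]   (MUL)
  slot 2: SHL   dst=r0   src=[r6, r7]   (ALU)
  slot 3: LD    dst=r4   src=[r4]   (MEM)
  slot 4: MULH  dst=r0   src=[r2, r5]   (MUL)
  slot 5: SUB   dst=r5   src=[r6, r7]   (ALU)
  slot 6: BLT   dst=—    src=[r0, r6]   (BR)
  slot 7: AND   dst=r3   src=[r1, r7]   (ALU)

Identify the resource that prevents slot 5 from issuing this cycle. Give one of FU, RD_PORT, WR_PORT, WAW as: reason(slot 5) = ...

#0 ALU src=r6,r0 dispatched  <A:1 Mu:2 Ld:1 B:1 rd:4 wr:1>
#1 MUL src=r6,r5 dispatched  <A:1 Mu:1 Ld:1 B:1 rd:2 wr:0>
#2 ALU src=r6,r7 held:WR_PORT  <A:1 Mu:1 Ld:1 B:1 rd:2 wr:0>
#3 MEM src=r4 held:WR_PORT  <A:1 Mu:1 Ld:1 B:1 rd:2 wr:0>
#4 MUL src=r2,r5 held:WR_PORT  <A:1 Mu:1 Ld:1 B:1 rd:2 wr:0>
#5 ALU src=r6,r7 held:WR_PORT  <A:1 Mu:1 Ld:1 B:1 rd:2 wr:0>
#6 BR src=r0,r6 dispatched  <A:1 Mu:1 Ld:1 B:0 rd:0 wr:0>
#7 ALU src=r1,r7 held:RD_PORT  <A:1 Mu:1 Ld:1 B:0 rd:0 wr:0>

reason(slot 5) = WR_PORT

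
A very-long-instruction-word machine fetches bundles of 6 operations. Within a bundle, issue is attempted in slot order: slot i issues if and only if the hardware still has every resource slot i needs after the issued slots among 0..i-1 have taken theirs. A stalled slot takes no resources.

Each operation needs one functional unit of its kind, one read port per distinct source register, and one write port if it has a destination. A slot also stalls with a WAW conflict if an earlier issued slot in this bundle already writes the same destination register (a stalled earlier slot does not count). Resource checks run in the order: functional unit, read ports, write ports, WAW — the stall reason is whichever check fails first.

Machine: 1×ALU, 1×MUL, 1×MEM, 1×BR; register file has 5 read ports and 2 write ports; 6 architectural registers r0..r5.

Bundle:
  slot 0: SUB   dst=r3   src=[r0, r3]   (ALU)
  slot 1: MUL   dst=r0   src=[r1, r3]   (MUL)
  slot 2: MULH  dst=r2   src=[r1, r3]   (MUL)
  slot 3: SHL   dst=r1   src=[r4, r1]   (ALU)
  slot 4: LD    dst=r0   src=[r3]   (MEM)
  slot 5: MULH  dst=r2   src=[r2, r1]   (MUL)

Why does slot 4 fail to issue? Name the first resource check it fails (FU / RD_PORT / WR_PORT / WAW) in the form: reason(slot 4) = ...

reason(slot 4) = WR_PORT

#0 ALU src=r0,r3 dispatched  <A:0 Mu:1 Ld:1 B:1 rd:3 wr:1>
#1 MUL src=r1,r3 dispatched  <A:0 Mu:0 Ld:1 B:1 rd:1 wr:0>
#2 MUL src=r1,r3 held:FU  <A:0 Mu:0 Ld:1 B:1 rd:1 wr:0>
#3 ALU src=r4,r1 held:FU  <A:0 Mu:0 Ld:1 B:1 rd:1 wr:0>
#4 MEM src=r3 held:WR_PORT  <A:0 Mu:0 Ld:1 B:1 rd:1 wr:0>
#5 MUL src=r2,r1 held:FU  <A:0 Mu:0 Ld:1 B:1 rd:1 wr:0>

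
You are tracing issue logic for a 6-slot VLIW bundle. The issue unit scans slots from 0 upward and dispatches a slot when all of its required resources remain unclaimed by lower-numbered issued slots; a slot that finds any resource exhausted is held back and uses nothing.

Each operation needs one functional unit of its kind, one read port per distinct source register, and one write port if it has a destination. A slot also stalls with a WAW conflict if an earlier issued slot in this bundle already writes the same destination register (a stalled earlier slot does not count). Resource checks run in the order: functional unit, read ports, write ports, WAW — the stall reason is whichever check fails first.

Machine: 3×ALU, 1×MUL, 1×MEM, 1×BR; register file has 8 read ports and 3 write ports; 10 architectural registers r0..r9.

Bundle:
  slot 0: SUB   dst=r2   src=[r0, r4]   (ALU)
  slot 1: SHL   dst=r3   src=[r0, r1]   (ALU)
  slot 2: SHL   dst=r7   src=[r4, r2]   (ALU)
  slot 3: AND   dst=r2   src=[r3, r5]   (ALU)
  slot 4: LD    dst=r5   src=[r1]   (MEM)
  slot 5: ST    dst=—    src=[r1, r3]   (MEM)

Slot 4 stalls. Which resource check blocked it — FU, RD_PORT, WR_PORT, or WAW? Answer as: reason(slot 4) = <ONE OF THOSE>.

#0 ALU src=r0,r4 dispatched  <A:2 Mu:1 Ld:1 B:1 rd:6 wr:2>
#1 ALU src=r0,r1 dispatched  <A:1 Mu:1 Ld:1 B:1 rd:4 wr:1>
#2 ALU src=r4,r2 dispatched  <A:0 Mu:1 Ld:1 B:1 rd:2 wr:0>
#3 ALU src=r3,r5 held:FU  <A:0 Mu:1 Ld:1 B:1 rd:2 wr:0>
#4 MEM src=r1 held:WR_PORT  <A:0 Mu:1 Ld:1 B:1 rd:2 wr:0>
#5 MEM src=r1,r3 dispatched  <A:0 Mu:1 Ld:0 B:1 rd:0 wr:0>

reason(slot 4) = WR_PORT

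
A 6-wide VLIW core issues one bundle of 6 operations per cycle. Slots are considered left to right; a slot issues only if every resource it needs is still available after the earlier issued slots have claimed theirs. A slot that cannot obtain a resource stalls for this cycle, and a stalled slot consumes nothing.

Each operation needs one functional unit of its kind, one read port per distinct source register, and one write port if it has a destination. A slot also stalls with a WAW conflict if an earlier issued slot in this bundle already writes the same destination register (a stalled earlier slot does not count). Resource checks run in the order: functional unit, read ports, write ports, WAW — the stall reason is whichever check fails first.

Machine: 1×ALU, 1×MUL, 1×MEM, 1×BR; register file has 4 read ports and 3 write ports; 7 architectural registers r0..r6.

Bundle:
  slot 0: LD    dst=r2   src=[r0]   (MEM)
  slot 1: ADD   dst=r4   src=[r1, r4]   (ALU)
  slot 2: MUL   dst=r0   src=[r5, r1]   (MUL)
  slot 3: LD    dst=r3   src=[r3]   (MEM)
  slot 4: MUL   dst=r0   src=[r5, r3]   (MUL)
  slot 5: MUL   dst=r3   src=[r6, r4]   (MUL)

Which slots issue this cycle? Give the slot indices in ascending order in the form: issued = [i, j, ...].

issued = [0, 1]

#0 MEM src=r0 dispatched  <A:1 Mu:1 Ld:0 B:1 rd:3 wr:2>
#1 ALU src=r1,r4 dispatched  <A:0 Mu:1 Ld:0 B:1 rd:1 wr:1>
#2 MUL src=r5,r1 held:RD_PORT  <A:0 Mu:1 Ld:0 B:1 rd:1 wr:1>
#3 MEM src=r3 held:FU  <A:0 Mu:1 Ld:0 B:1 rd:1 wr:1>
#4 MUL src=r5,r3 held:RD_PORT  <A:0 Mu:1 Ld:0 B:1 rd:1 wr:1>
#5 MUL src=r6,r4 held:RD_PORT  <A:0 Mu:1 Ld:0 B:1 rd:1 wr:1>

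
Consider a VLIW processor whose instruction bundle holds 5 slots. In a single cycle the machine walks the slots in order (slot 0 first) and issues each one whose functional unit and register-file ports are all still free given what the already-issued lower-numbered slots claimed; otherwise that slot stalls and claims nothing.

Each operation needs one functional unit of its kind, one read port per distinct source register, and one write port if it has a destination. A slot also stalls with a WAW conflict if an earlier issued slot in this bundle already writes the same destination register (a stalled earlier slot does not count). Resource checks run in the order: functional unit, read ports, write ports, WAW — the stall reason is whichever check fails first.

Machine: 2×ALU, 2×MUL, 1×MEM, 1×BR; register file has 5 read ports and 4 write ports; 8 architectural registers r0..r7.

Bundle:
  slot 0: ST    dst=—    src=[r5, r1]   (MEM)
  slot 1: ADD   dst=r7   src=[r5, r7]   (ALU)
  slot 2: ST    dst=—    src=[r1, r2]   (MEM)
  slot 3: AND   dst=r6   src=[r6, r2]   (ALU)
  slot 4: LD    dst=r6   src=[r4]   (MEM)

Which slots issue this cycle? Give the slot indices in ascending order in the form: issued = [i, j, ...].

issued = [0, 1]

[0] MEM needs rd=2 wr=0: ok; after: ALU=2 MUL=2 MEM=0 BR=1, R=3, W=4
[1] ALU needs rd=2 wr=1: ok; after: ALU=1 MUL=2 MEM=0 BR=1, R=1, W=3
[2] MEM needs rd=2 wr=0: FU; after: ALU=1 MUL=2 MEM=0 BR=1, R=1, W=3
[3] ALU needs rd=2 wr=1: RD_PORT; after: ALU=1 MUL=2 MEM=0 BR=1, R=1, W=3
[4] MEM needs rd=1 wr=1: FU; after: ALU=1 MUL=2 MEM=0 BR=1, R=1, W=3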